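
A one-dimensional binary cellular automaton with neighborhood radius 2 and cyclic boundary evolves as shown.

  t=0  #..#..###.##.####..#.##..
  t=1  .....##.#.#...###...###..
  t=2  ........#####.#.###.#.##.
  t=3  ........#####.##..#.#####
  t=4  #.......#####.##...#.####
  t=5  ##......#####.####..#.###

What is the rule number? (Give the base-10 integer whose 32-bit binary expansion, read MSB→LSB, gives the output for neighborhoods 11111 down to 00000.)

  nb #####: next=#  (t=2,i=10, bit31=1)
  nb ####.: next=#  (t=0,i=15, bit30=1)
  nb ###.#: next=#  (t=0,i=8, bit29=1)
  nb ###..: next=#  (t=0,i=16, bit28=1)
  nb ##.##: next=.  (t=0,i=9, bit27=0)
  nb ##.#.: next=.  (t=1,i=7, bit26=0)
  nb ##..#: next=.  (t=0,i=17, bit25=0)
  nb ##...: next=#  (t=1,i=17, bit24=1)
  nb #.###: next=.  (t=0,i=13, bit23=0)
  nb #.##.: next=#  (t=0,i=10, bit22=1)
  nb #.#.#: next=#  (t=1,i=8, bit21=1)
  nb #.#..: next=#  (t=1,i=10, bit20=1)
  nb #..##: next=#  (t=0,i=5, bit19=1)
  nb #..#.: next=.  (t=0,i=2, bit18=0)
  nb #...#: next=#  (t=1,i=12, bit17=1)
  nb #....: next=.  (t=1,i=24, bit16=0)
  nb .####: next=#  (t=0,i=14, bit15=1)
  nb .###.: next=.  (t=0,i=7, bit14=0)
  nb .##.#: next=.  (t=0,i=11, bit13=0)
  nb .##..: next=#  (t=0,i=22, bit12=1)
  nb .#.##: next=#  (t=0,i=20, bit11=1)
  nb .#.#.: next=#  (t=1,i=9, bit10=1)
  nb .#..#: next=.  (t=0,i=1, bit9=0)
  nb .#...: next=#  (t=1,i=11, bit8=1)
  nb ..###: next=#  (t=0,i=6, bit7=1)
  nb ..##.: next=.  (t=1,i=5, bit6=0)
  nb ..#.#: next=.  (t=0,i=19, bit5=0)
  nb ..#..: next=.  (t=0,i=0, bit4=0)
  nb ...##: next=.  (t=1,i=4, bit3=0)
  nb ...#.: next=.  (t=4,i=18, bit2=0)
  nb ....#: next=.  (t=1,i=3, bit1=0)
  nb .....: next=.  (t=1,i=0, bit0=0)
  bits 11110001011110101001110110000000 = 4051344768

4051344768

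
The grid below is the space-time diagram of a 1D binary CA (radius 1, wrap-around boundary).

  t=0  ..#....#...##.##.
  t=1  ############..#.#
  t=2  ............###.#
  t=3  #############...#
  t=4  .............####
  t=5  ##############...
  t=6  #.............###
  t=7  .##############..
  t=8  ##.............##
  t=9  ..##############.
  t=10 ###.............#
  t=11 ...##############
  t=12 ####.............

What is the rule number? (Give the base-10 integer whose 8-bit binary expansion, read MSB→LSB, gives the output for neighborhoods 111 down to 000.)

  ###|.  b7=0 t=1,i=0
  ##.|.  b6=0 t=0,i=12
  #.#|.  b5=0 t=0,i=13
  #..|#  b4=1 t=0,i=3
  .##|#  b3=1 t=0,i=11
  .#.|#  b2=1 t=0,i=2
  ..#|#  b1=1 t=0,i=1
  ...|#  b0=1 t=0,i=0
  bits 00011111 = 31

31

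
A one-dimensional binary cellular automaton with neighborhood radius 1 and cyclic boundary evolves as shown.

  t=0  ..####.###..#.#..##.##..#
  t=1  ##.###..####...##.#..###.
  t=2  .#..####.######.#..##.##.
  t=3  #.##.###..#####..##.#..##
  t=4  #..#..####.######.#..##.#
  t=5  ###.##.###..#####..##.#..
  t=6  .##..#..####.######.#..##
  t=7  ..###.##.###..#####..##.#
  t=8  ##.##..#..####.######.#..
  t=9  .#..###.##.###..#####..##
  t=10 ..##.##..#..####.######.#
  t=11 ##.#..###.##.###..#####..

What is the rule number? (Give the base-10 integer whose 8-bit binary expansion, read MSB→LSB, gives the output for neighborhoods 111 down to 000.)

  ### -> #   bit 7 = 1  t=0,i=3
  ##. -> #   bit 6 = 1  t=0,i=5
  #.# -> .   bit 5 = 0  t=0,i=6
  #.. -> #   bit 4 = 1  t=0,i=0
  .## -> .   bit 3 = 0  t=0,i=2
  .#. -> .   bit 2 = 0  t=0,i=12
  ..# -> #   bit 1 = 1  t=0,i=1
  ... -> #   bit 0 = 1  t=1,i=13
  bits 11010011 = 211

211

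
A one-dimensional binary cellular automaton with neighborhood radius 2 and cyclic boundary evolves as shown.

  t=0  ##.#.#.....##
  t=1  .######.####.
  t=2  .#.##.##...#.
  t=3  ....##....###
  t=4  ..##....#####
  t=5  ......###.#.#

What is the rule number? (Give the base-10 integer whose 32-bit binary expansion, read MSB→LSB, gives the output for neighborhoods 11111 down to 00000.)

3157288863

  #####|#  b31=1 t=1,i=3
  ####.|.  b30=0 t=0,i=0
  ###.#|#  b29=1 t=0,i=1
  ###..|#  b28=1 t=1,i=11
  ##.##|#  b27=1 t=1,i=7
  ##.#.|#  b26=1 t=0,i=2
  ##..#|.  b25=0 t=1,i=12
  ##...|.  b24=0 t=2,i=8
  #.###|.  b23=0 t=1,i=8
  #.##.|.  b22=0 t=2,i=3
  #.#.#|#  b21=1 t=0,i=3
  #.#..|#  b20=1 t=0,i=5
  #..##|.  b19=0 t=1,i=0
  #..#.|.  b18=0 t=2,i=0
  #...#|.  b17=0 t=2,i=9
  #....|.  b16=0 t=0,i=7
  .####|.  b15=0 t=0,i=12
  .###.|#  b14=1 t=3,i=11
  .##.#|#  b13=1 t=2,i=4
  .##..|.  b12=0 t=2,i=7
  .#.##|.  b11=0 t=2,i=2
  .#.#.|#  b10=1 t=0,i=4
  .#..#|#  b9=1 t=2,i=12
  .#...|#  b8=1 t=0,i=6
  ..###|#  b7=1 t=0,i=11
  ..##.|.  b6=0 t=3,i=4
  ..#.#|.  b5=0 t=2,i=1
  ..#..|#  b4=1 t=2,i=11
  ...##|#  b3=1 t=0,i=10
  ...#.|#  b2=1 t=2,i=10
  ....#|#  b1=1 t=0,i=9
  .....|#  b0=1 t=0,i=8
  bits 10111100001100000110011110011111 = 3157288863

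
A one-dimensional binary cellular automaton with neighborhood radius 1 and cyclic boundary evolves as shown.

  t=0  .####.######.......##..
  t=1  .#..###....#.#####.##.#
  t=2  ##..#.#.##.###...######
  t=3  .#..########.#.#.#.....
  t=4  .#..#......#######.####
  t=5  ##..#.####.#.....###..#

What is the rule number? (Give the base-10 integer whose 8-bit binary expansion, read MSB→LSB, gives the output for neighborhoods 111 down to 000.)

  ### -> .   bit 7 = 0  t=0,i=2
  ##. -> #   bit 6 = 1  t=0,i=4
  #.# -> #   bit 5 = 1  t=0,i=5
  #.. -> .   bit 4 = 0  t=0,i=12
  .## -> #   bit 3 = 1  t=0,i=1
  .#. -> #   bit 2 = 1  t=1,i=1
  ..# -> .   bit 1 = 0  t=0,i=0
  ... -> #   bit 0 = 1  t=0,i=13
  bits 01101101 = 109

109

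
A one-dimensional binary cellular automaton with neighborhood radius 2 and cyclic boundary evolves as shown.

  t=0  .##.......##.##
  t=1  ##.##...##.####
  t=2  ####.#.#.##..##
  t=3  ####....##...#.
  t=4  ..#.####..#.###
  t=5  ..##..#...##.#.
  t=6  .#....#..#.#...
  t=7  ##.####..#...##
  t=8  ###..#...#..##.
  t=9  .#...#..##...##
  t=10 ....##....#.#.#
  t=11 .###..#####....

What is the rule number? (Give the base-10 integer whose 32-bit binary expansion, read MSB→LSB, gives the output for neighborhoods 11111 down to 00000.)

  nb #####: next=#  (t=1,i=13, bit31=1)
  nb ####.: next=#  (t=1,i=0, bit30=1)
  nb ###.#: next=#  (t=1,i=1, bit29=1)
  nb ###..: next=.  (t=3,i=3, bit28=0)
  nb ##.##: next=#  (t=0,i=0, bit27=1)
  nb ##.#.: next=.  (t=2,i=4, bit26=0)
  nb ##..#: next=.  (t=2,i=11, bit25=0)
  nb ##...: next=#  (t=0,i=3, bit24=1)
  nb #.###: next=.  (t=1,i=11, bit23=0)
  nb #.##.: next=#  (t=0,i=1, bit22=1)
  nb #.#.#: next=.  (t=2,i=5, bit21=0)
  nb #.#..: next=.  (t=5,i=13, bit20=0)
  nb #..##: next=.  (t=2,i=12, bit19=0)
  nb #..#.: next=.  (t=4,i=1, bit18=0)
  nb #...#: next=.  (t=1,i=6, bit17=0)
  nb #....: next=#  (t=0,i=4, bit16=1)
  nb .####: next=.  (t=1,i=12, bit15=0)
  nb .###.: next=#  (t=4,i=13, bit14=1)
  nb .##.#: next=#  (t=0,i=11, bit13=1)
  nb .##..: next=.  (t=0,i=2, bit12=0)
  nb .#.##: next=#  (t=2,i=8, bit11=1)
  nb .#.#.: next=.  (t=2,i=6, bit10=0)
  nb .#..#: next=.  (t=6,i=7, bit9=0)
  nb .#...: next=.  (t=5,i=7, bit8=0)
  nb ..###: next=#  (t=2,i=13, bit7=1)
  nb ..##.: next=.  (t=0,i=10, bit6=0)
  nb ..#.#: next=#  (t=3,i=13, bit5=1)
  nb ..#..: next=#  (t=5,i=6, bit4=1)
  nb ...##: next=#  (t=0,i=9, bit3=1)
  nb ...#.: next=#  (t=3,i=12, bit2=1)
  nb ....#: next=#  (t=0,i=8, bit1=1)
  nb .....: next=.  (t=0,i=5, bit0=0)
  bits 11101001010000010110100010111110 = 3913377982

3913377982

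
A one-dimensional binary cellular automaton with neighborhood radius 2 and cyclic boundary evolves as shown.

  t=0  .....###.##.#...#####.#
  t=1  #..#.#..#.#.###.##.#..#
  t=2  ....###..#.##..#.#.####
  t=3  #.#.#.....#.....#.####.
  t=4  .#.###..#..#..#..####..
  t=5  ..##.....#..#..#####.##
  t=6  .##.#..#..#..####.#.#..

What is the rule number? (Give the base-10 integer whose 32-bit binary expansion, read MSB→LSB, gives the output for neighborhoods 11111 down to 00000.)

  [31] ##### => .  t=0,i=18
  [30] ####. => #  t=0,i=19
  [29] ###.# => .  t=0,i=7
  [28] ###.. => .  t=2,i=6
  [27] ##.## => #  t=0,i=8
  [26] ##.#. => .  t=0,i=11
  [25] ##..# => .  t=1,i=1
  [24] ##... => #  t=2,i=0
  [23] #.### => #  t=1,i=12
  [22] #.##. => .  t=0,i=9
  [21] #.#.# => .  t=1,i=10
  [20] #.#.. => #  t=0,i=12
  [19] #..## => #  t=1,i=21
  [18] #..#. => .  t=1,i=2
  [17] #...# => #  t=0,i=14
  [16] #.... => .  t=0,i=1
  [15] .#### => #  t=0,i=17
  [14] .###. => .  t=0,i=6
  [13] .##.# => #  t=0,i=10
  [12] .##.. => .  t=1,i=0
  [11] .#.## => #  t=1,i=11
  [10] .#.#. => #  t=1,i=4
  [9] .#..# => #  t=1,i=6
  [8] .#... => #  t=0,i=0
  [7] ..### => #  t=0,i=5
  [6] ..##. => #  t=1,i=22
  [5] ..#.# => .  t=1,i=3
  [4] ..#.. => .  t=3,i=10
  [3] ...## => .  t=0,i=4
  [2] ...#. => .  t=3,i=9
  [1] ....# => #  t=0,i=3
  [0] ..... => .  t=0,i=2
  bits 01001001100110101010111111000010 = 1234874306

1234874306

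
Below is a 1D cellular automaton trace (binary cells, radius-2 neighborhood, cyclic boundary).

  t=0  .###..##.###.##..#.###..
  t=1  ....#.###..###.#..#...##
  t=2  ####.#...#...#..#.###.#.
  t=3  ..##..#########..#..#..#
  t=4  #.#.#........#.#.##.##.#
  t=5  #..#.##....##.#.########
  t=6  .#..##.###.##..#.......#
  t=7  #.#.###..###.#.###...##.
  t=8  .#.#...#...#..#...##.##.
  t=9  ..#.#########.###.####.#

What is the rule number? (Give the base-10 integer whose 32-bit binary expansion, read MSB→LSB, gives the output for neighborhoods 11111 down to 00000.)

  nb #####: next=.  (t=3,i=8, bit31=0)
  nb ####.: next=#  (t=2,i=2, bit30=1)
  nb ###.#: next=#  (t=0,i=11, bit29=1)
  nb ###..: next=.  (t=0,i=3, bit28=0)
  nb ##.##: next=#  (t=0,i=8, bit27=1)
  nb ##.#.: next=.  (t=1,i=14, bit26=0)
  nb ##..#: next=#  (t=0,i=4, bit25=1)
  nb ##...: next=#  (t=0,i=22, bit24=1)
  nb #.###: next=.  (t=0,i=9, bit23=0)
  nb #.##.: next=#  (t=0,i=13, bit22=1)
  nb #.#.#: next=.  (t=2,i=22, bit21=0)
  nb #.#..: next=.  (t=1,i=15, bit20=0)
  nb #..##: next=.  (t=0,i=5, bit19=0)
  nb #..#.: next=.  (t=0,i=16, bit18=0)
  nb #...#: next=#  (t=0,i=23, bit17=1)
  nb #....: next=#  (t=1,i=1, bit16=1)
  nb .####: next=.  (t=2,i=1, bit15=0)
  nb .###.: next=.  (t=0,i=2, bit14=0)
  nb .##.#: next=#  (t=0,i=7, bit13=1)
  nb .##..: next=.  (t=0,i=14, bit12=0)
  nb .#.##: next=#  (t=0,i=18, bit11=1)
  nb .#.#.: next=#  (t=4,i=3, bit10=1)
  nb .#..#: next=#  (t=1,i=16, bit9=1)
  nb .#...: next=#  (t=1,i=19, bit8=1)
  nb ..###: next=.  (t=0,i=1, bit7=0)
  nb ..##.: next=#  (t=0,i=6, bit6=1)
  nb ..#.#: next=.  (t=0,i=17, bit5=0)
  nb ..#..: next=#  (t=1,i=18, bit4=1)
  nb ...##: next=.  (t=0,i=0, bit3=0)
  nb ...#.: next=#  (t=1,i=3, bit2=1)
  nb ....#: next=#  (t=1,i=2, bit1=1)
  nb .....: next=.  (t=4,i=7, bit0=0)
  bits 01101011010000110010111101010110 = 1799565142

1799565142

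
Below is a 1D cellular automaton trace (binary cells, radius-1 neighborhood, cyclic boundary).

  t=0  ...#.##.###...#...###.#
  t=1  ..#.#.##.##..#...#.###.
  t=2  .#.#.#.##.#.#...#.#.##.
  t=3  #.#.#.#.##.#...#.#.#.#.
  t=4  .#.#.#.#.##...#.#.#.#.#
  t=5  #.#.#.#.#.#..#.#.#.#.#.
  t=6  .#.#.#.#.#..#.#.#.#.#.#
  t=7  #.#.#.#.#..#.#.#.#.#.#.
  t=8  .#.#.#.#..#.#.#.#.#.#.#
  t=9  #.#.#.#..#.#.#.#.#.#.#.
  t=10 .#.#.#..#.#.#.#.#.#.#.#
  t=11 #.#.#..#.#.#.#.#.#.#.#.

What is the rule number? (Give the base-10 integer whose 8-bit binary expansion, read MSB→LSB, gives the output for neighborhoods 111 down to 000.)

226

  nb ###: next=#  (t=0,i=9, bit7=1)
  nb ##.: next=#  (t=0,i=6, bit6=1)
  nb #.#: next=#  (t=0,i=4, bit5=1)
  nb #..: next=.  (t=0,i=0, bit4=0)
  nb .##: next=.  (t=0,i=5, bit3=0)
  nb .#.: next=.  (t=0,i=3, bit2=0)
  nb ..#: next=#  (t=0,i=2, bit1=1)
  nb ...: next=.  (t=0,i=1, bit0=0)
  bits 11100010 = 226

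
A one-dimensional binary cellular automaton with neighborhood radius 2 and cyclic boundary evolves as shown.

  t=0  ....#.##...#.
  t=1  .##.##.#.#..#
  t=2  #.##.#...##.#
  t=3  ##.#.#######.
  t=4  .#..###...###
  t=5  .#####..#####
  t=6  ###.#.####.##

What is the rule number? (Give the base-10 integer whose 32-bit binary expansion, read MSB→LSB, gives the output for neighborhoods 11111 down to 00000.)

  #####|.  b31=0 t=3,i=7
  ####.|#  b30=1 t=3,i=10
  ###.#|#  b29=1 t=3,i=11
  ###..|.  b28=0 t=4,i=6
  ##.##|#  b27=1 t=1,i=3
  ##.#.|.  b26=0 t=1,i=6
  ##..#|#  b25=1 t=5,i=6
  ##...|.  b24=0 t=0,i=8
  #.###|#  b23=1 t=3,i=5
  #.##.|.  b22=0 t=0,i=6
  #.#.#|.  b21=0 t=1,i=7
  #.#..|#  b20=1 t=1,i=9
  #..##|#  b19=1 t=4,i=3
  #..#.|.  b18=0 t=1,i=11
  #...#|#  b17=1 t=0,i=9
  #....|.  b16=0 t=0,i=0
  .####|#  b15=1 t=3,i=6
  .###.|#  b14=1 t=4,i=5
  .##.#|#  b13=1 t=1,i=2
  .##..|#  b12=1 t=0,i=7
  .#.##|#  b11=1 t=0,i=5
  .#.#.|.  b10=0 t=1,i=8
  .#..#|#  b9=1 t=1,i=10
  .#...|#  b8=1 t=0,i=12
  ..###|#  b7=1 t=4,i=4
  ..##.|#  b6=1 t=2,i=9
  ..#.#|#  b5=1 t=0,i=4
  ..#..|.  b4=0 t=0,i=11
  ...##|#  b3=1 t=2,i=8
  ...#.|.  b2=0 t=0,i=3
  ....#|#  b1=1 t=0,i=2
  .....|#  b0=1 t=0,i=1
  bits 01101010100110101111101111101011 = 1788541931

1788541931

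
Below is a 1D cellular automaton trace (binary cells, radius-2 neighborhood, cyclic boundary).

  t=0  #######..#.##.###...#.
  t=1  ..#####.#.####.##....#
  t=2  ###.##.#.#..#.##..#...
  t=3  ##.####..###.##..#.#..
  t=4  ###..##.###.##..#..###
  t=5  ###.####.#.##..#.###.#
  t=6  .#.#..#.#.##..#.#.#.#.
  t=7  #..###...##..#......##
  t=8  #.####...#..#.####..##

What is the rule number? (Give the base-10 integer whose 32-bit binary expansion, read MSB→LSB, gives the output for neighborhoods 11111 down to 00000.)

  ##### -> #   bit 31 = 1  t=0,i=2
  ####. -> #   bit 30 = 1  t=0,i=5
  ###.# -> .   bit 29 = 0  t=1,i=6
  ###.. -> #   bit 28 = 1  t=0,i=6
  ##.## -> #   bit 27 = 1  t=0,i=13
  ##.#. -> #   bit 26 = 1  t=1,i=7
  ##..# -> .   bit 25 = 0  t=0,i=7
  ##... -> .   bit 24 = 0  t=0,i=17
  #.### -> .   bit 23 = 0  t=0,i=0
  #.##. -> #   bit 22 = 1  t=0,i=11
  #.#.# -> .   bit 21 = 0  t=1,i=8
  #.#.. -> #   bit 20 = 1  t=2,i=9
  #..## -> #   bit 19 = 1  t=1,i=1
  #..#. -> #   bit 18 = 1  t=0,i=8
  #...# -> .   bit 17 = 0  t=0,i=18
  #.... -> #   bit 16 = 1  t=1,i=18
  .#### -> .   bit 15 = 0  t=0,i=1
  .###. -> #   bit 14 = 1  t=0,i=15
  .##.# -> #   bit 13 = 1  t=0,i=12
  .##.. -> .   bit 12 = 0  t=1,i=16
  .#.## -> #   bit 11 = 1  t=0,i=10
  .#.#. -> .   bit 10 = 0  t=2,i=8
  .#..# -> #   bit 9 = 1  t=1,i=0
  .#... -> #   bit 8 = 1  t=2,i=19
  ..### -> #   bit 7 = 1  t=1,i=2
  ..##. -> #   bit 6 = 1  t=3,i=0
  ..#.# -> .   bit 5 = 0  t=0,i=9
  ..#.. -> .   bit 4 = 0  t=1,i=21
  ...## -> .   bit 3 = 0  t=2,i=21
  ...#. -> .   bit 2 = 0  t=0,i=19
  ....# -> .   bit 1 = 0  t=1,i=19
  ..... -> #   bit 0 = 1  t=7,i=16
  bits 11011100010111010110101111000001 = 3697109953

3697109953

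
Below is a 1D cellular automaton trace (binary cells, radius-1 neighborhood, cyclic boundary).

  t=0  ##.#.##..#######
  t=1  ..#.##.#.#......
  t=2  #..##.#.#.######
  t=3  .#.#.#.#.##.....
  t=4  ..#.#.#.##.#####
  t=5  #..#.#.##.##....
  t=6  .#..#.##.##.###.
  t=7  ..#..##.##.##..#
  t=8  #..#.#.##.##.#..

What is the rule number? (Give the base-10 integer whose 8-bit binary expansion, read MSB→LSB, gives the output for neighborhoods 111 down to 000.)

57

  ### -> .   bit 7 = 0  t=0,i=0
  ##. -> .   bit 6 = 0  t=0,i=1
  #.# -> #   bit 5 = 1  t=0,i=2
  #.. -> #   bit 4 = 1  t=0,i=7
  .## -> #   bit 3 = 1  t=0,i=5
  .#. -> .   bit 2 = 0  t=0,i=3
  ..# -> .   bit 1 = 0  t=0,i=8
  ... -> #   bit 0 = 1  t=1,i=0
  bits 00111001 = 57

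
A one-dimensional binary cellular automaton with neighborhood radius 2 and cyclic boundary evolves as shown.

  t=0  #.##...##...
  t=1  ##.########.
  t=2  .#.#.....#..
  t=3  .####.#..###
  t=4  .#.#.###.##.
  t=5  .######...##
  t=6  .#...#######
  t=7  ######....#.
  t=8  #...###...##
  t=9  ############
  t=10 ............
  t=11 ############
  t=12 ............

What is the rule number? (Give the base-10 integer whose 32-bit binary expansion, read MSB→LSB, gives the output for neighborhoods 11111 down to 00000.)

  [31] ##### => .  t=1,i=5
  [30] ####. => #  t=1,i=9
  [29] ###.# => .  t=1,i=10
  [28] ###.. => #  t=5,i=6
  [27] ##.## => .  t=1,i=2
  [26] ##.#. => #  t=3,i=5
  [25] ##..# => #  t=4,i=11
  [24] ##... => #  t=0,i=4
  [23] #.### => #  t=1,i=3
  [22] #.##. => .  t=0,i=2
  [21] #.#.# => #  t=4,i=3
  [20] #.#.. => #  t=2,i=3
  [19] #..## => .  t=3,i=8
  [18] #..#. => .  t=4,i=0
  [17] #...# => #  t=0,i=5
  [16] #.... => .  t=2,i=5
  [15] .#### => .  t=1,i=4
  [14] .###. => #  t=3,i=10
  [13] .##.# => #  t=1,i=1
  [12] .##.. => #  t=0,i=3
  [11] .#.## => #  t=0,i=1
  [10] .#.#. => #  t=2,i=2
  [9] .#..# => #  t=3,i=7
  [8] .#... => #  t=2,i=4
  [7] ..### => #  t=3,i=9
  [6] ..##. => #  t=0,i=7
  [5] ..#.# => #  t=0,i=0
  [4] ..#.. => #  t=2,i=9
  [3] ...## => #  t=0,i=6
  [2] ...#. => .  t=0,i=11
  [1] ....# => .  t=2,i=7
  [0] ..... => #  t=2,i=6
  bits 01010111101100100111111111111001 = 1471315961

1471315961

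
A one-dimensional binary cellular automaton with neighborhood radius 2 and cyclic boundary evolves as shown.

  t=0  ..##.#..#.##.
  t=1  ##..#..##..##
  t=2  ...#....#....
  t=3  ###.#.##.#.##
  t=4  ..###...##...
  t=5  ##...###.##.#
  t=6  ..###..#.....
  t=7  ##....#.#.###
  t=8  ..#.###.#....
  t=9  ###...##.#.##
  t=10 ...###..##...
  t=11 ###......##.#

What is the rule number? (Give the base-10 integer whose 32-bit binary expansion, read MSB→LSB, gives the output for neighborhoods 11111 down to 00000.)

623251759

  [31] ##### => .  t=3,i=0
  [30] ####. => .  t=1,i=0
  [29] ###.# => #  t=3,i=2
  [28] ###.. => .  t=1,i=1
  [27] ##.## => .  t=5,i=8
  [26] ##.#. => #  t=0,i=4
  [25] ##..# => .  t=1,i=2
  [24] ##... => #  t=0,i=12
  [23] #.### => .  t=3,i=11
  [22] #.##. => .  t=0,i=10
  [21] #.#.# => #  t=3,i=4
  [20] #.#.. => .  t=0,i=5
  [19] #..## => .  t=1,i=6
  [18] #..#. => #  t=0,i=7
  [17] #...# => #  t=0,i=0
  [16] #.... => .  t=2,i=5
  [15] .#### => .  t=1,i=12
  [14] .###. => .  t=4,i=3
  [13] .##.# => .  t=0,i=3
  [12] .##.. => #  t=0,i=11
  [11] .#.## => .  t=0,i=9
  [10] .#.#. => .  t=7,i=7
  [9] .#..# => .  t=0,i=6
  [8] .#... => #  t=2,i=4
  [7] ..### => .  t=1,i=11
  [6] ..##. => .  t=0,i=2
  [5] ..#.# => #  t=0,i=8
  [4] ..#.. => .  t=1,i=4
  [3] ...## => #  t=0,i=1
  [2] ...#. => #  t=2,i=2
  [1] ....# => #  t=2,i=1
  [0] ..... => #  t=2,i=0
  bits 00100101001001100001000100101111 = 623251759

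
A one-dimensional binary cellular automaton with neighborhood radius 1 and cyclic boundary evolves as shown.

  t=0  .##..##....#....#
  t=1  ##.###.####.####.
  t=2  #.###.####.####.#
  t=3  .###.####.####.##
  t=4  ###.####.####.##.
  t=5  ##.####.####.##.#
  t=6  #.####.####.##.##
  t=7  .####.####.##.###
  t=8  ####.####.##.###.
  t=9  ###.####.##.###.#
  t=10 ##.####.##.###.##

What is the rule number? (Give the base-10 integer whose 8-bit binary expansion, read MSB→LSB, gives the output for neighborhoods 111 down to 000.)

187

  ### -> #   bit 7 = 1  t=1,i=4
  ##. -> .   bit 6 = 0  t=0,i=2
  #.# -> #   bit 5 = 1  t=0,i=0
  #.. -> #   bit 4 = 1  t=0,i=3
  .## -> #   bit 3 = 1  t=0,i=1
  .#. -> .   bit 2 = 0  t=0,i=11
  ..# -> #   bit 1 = 1  t=0,i=4
  ... -> #   bit 0 = 1  t=0,i=8
  bits 10111011 = 187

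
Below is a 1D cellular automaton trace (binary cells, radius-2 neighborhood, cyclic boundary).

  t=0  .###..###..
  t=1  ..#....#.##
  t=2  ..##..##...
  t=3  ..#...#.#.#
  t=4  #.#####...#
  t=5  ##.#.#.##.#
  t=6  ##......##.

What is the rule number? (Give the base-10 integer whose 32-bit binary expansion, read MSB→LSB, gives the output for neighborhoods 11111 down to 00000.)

1762845557

  #####|.  b31=0 t=4,i=4
  ####.|#  b30=1 t=4,i=5
  ###.#|#  b29=1 t=5,i=1
  ###..|.  b28=0 t=0,i=3
  ##.##|#  b27=1 t=4,i=1
  ##.#.|.  b26=0 t=5,i=2
  ##..#|.  b25=0 t=0,i=4
  ##...|#  b24=1 t=0,i=9
  #.###|.  b23=0 t=4,i=2
  #.##.|.  b22=0 t=1,i=9
  #.#.#|.  b21=0 t=3,i=8
  #.#..|#  b20=1 t=3,i=10
  #..##|.  b19=0 t=0,i=5
  #..#.|.  b18=0 t=1,i=1
  #...#|#  b17=1 t=0,i=10
  #....|.  b16=0 t=1,i=4
  .####|#  b15=1 t=4,i=3
  .###.|#  b14=1 t=0,i=2
  .##.#|#  b13=1 t=4,i=0
  .##..|.  b12=0 t=1,i=10
  .#.##|.  b11=0 t=1,i=8
  .#.#.|.  b10=0 t=3,i=7
  .#..#|#  b9=1 t=3,i=0
  .#...|#  b8=1 t=1,i=3
  ..###|.  b7=0 t=0,i=1
  ..##.|#  b6=1 t=2,i=2
  ..#.#|#  b5=1 t=1,i=7
  ..#..|#  b4=1 t=1,i=2
  ...##|.  b3=0 t=0,i=0
  ...#.|#  b2=1 t=1,i=6
  ....#|.  b1=0 t=1,i=5
  .....|#  b0=1 t=2,i=10
  bits 01101001000100101110001101110101 = 1762845557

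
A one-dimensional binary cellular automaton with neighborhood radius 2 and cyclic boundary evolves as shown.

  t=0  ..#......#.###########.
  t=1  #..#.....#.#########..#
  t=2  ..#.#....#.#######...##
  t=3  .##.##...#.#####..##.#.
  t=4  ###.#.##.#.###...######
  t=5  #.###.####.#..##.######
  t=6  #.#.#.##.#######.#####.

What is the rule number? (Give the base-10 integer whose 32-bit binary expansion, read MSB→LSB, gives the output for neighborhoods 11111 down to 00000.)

  nb #####: next=#  (t=0,i=13, bit31=1)
  nb ####.: next=.  (t=0,i=20, bit30=0)
  nb ###.#: next=#  (t=4,i=2, bit29=1)
  nb ###..: next=.  (t=0,i=21, bit28=0)
  nb ##.##: next=.  (t=3,i=3, bit27=0)
  nb ##.#.: next=#  (t=3,i=20, bit26=1)
  nb ##..#: next=.  (t=1,i=1, bit25=0)
  nb ##...: next=#  (t=0,i=22, bit24=1)
  nb #.###: next=#  (t=0,i=11, bit23=1)
  nb #.##.: next=#  (t=3,i=4, bit22=1)
  nb #.#.#: next=#  (t=4,i=4, bit21=1)
  nb #.#..: next=#  (t=2,i=4, bit20=1)
  nb #..##: next=#  (t=1,i=21, bit19=1)
  nb #..#.: next=#  (t=1,i=2, bit18=1)
  nb #...#: next=#  (t=0,i=0, bit17=1)
  nb #....: next=.  (t=0,i=4, bit16=0)
  nb .####: next=#  (t=0,i=12, bit15=1)
  nb .###.: next=.  (t=4,i=12, bit14=0)
  nb .##.#: next=#  (t=3,i=2, bit13=1)
  nb .##..: next=.  (t=1,i=0, bit12=0)
  nb .#.##: next=.  (t=0,i=10, bit11=0)
  nb .#.#.: next=.  (t=2,i=3, bit10=0)
  nb .#..#: next=#  (t=3,i=22, bit9=1)
  nb .#...: next=#  (t=0,i=3, bit8=1)
  nb ..###: next=#  (t=4,i=17, bit7=1)
  nb ..##.: next=#  (t=1,i=22, bit6=1)
  nb ..#.#: next=#  (t=0,i=9, bit5=1)
  nb ..#..: next=.  (t=0,i=2, bit4=0)
  nb ...##: next=.  (t=2,i=20, bit3=0)
  nb ...#.: next=.  (t=0,i=1, bit2=0)
  nb ....#: next=.  (t=0,i=7, bit1=0)
  nb .....: next=.  (t=0,i=5, bit0=0)
  bits 10100101111111101010001111100000 = 2784928736

2784928736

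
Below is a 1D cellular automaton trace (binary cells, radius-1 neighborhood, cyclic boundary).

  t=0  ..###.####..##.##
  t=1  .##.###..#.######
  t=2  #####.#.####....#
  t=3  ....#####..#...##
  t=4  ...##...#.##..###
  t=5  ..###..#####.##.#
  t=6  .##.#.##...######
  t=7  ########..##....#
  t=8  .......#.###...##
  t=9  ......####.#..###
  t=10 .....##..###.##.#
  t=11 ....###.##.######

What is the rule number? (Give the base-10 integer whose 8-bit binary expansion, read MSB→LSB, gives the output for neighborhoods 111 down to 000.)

110

  ### -> .   bit 7 = 0  t=0,i=3
  ##. -> #   bit 6 = 1  t=0,i=4
  #.# -> #   bit 5 = 1  t=0,i=5
  #.. -> .   bit 4 = 0  t=0,i=0
  .## -> #   bit 3 = 1  t=0,i=2
  .#. -> #   bit 2 = 1  t=1,i=9
  ..# -> #   bit 1 = 1  t=0,i=1
  ... -> .   bit 0 = 0  t=2,i=13
  bits 01101110 = 110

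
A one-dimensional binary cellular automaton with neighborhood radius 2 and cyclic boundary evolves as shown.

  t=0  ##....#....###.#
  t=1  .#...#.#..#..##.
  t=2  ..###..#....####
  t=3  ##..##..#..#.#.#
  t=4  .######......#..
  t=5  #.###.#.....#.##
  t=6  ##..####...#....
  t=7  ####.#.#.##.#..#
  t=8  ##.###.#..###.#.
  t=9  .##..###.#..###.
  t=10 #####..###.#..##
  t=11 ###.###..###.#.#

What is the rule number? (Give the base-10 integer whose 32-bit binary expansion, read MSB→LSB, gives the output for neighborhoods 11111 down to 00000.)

3191517516

  #####|#  b31=1 t=4,i=3
  ####.|.  b30=0 t=2,i=14
  ###.#|#  b29=1 t=0,i=13
  ###..|#  b28=1 t=0,i=1
  ##.##|#  b27=1 t=0,i=14
  ##.#.|#  b26=1 t=5,i=5
  ##..#|#  b25=1 t=1,i=15
  ##...|.  b24=0 t=0,i=2
  #.###|.  b23=0 t=0,i=15
  #.##.|.  b22=0 t=7,i=9
  #.#.#|#  b21=1 t=3,i=13
  #.#..|#  b20=1 t=1,i=7
  #..##|#  b19=1 t=1,i=12
  #..#.|.  b18=0 t=1,i=0
  #...#|#  b17=1 t=1,i=3
  #....|.  b16=0 t=0,i=3
  .####|#  b15=1 t=2,i=13
  .###.|.  b14=0 t=0,i=0
  .##.#|#  b13=1 t=7,i=10
  .##..|#  b12=1 t=1,i=14
  .#.##|.  b11=0 t=3,i=14
  .#.#.|.  b10=0 t=1,i=6
  .#..#|.  b9=0 t=1,i=8
  .#...|#  b8=1 t=0,i=7
  ..###|.  b7=0 t=0,i=11
  ..##.|#  b6=1 t=1,i=13
  ..#.#|.  b5=0 t=1,i=5
  ..#..|.  b4=0 t=0,i=6
  ...##|#  b3=1 t=0,i=10
  ...#.|#  b2=1 t=0,i=5
  ....#|.  b1=0 t=0,i=4
  .....|.  b0=0 t=4,i=9
  bits 10111110001110101011000101001100 = 3191517516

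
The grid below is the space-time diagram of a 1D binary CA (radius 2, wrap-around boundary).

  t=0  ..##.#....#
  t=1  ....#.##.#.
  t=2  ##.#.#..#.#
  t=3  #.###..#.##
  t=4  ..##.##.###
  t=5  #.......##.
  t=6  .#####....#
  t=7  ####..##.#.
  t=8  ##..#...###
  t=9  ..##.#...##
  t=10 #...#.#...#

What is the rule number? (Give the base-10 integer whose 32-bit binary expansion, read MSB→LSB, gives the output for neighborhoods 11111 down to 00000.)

  [31] ##### => #  t=6,i=3
  [30] ####. => .  t=6,i=4
  [29] ###.# => .  t=2,i=1
  [28] ###.. => .  t=3,i=4
  [27] ##.## => .  t=3,i=1
  [26] ##.#. => #  t=0,i=4
  [25] ##..# => #  t=3,i=5
  [24] ##... => #  t=6,i=6
  [23] #.### => #  t=2,i=10
  [22] #.##. => .  t=1,i=6
  [21] #.#.# => #  t=2,i=3
  [20] #.#.. => .  t=0,i=5
  [19] #..## => .  t=0,i=1
  [18] #..#. => #  t=2,i=7
  [17] #...# => .  t=8,i=6
  [16] #.... => #  t=0,i=7
  [15] .#### => #  t=6,i=2
  [14] .###. => #  t=2,i=0
  [13] .##.# => .  t=0,i=3
  [12] .##.. => #  t=9,i=10
  [11] .#.## => #  t=1,i=5
  [10] .#.#. => #  t=2,i=4
  [9] .#..# => .  t=0,i=0
  [8] .#... => #  t=0,i=6
  [7] ..### => .  t=8,i=8
  [6] ..##. => .  t=0,i=2
  [5] ..#.# => .  t=1,i=4
  [4] ..#.. => .  t=0,i=10
  [3] ...## => .  t=5,i=7
  [2] ...#. => #  t=0,i=9
  [1] ....# => .  t=0,i=8
  [0] ..... => #  t=1,i=1
  bits 10000111101001011101110100000101 = 2275794181

2275794181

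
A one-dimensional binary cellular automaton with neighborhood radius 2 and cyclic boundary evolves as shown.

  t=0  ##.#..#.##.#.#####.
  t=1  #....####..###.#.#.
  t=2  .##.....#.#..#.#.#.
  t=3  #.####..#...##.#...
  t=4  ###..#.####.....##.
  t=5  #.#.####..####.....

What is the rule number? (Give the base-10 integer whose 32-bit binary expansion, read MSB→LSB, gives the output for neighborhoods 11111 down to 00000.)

2985236785

  ##### -> #   bit 31 = 1  t=0,i=15
  ####. -> .   bit 30 = 0  t=0,i=16
  ###.# -> #   bit 29 = 1  t=0,i=17
  ###.. -> #   bit 28 = 1  t=1,i=8
  ##.## -> .   bit 27 = 0  t=0,i=18
  ##.#. -> .   bit 26 = 0  t=0,i=2
  ##..# -> .   bit 25 = 0  t=1,i=9
  ##... -> #   bit 24 = 1  t=2,i=3
  #.### -> #   bit 23 = 1  t=0,i=13
  #.##. -> #   bit 22 = 1  t=0,i=0
  #.#.# -> #   bit 21 = 1  t=0,i=11
  #.#.. -> .   bit 20 = 0  t=0,i=3
  #..## -> #   bit 19 = 1  t=1,i=10
  #..#. -> #   bit 18 = 1  t=0,i=5
  #...# -> #   bit 17 = 1  t=3,i=10
  #.... -> #   bit 16 = 1  t=1,i=2
  .#### -> .   bit 15 = 0  t=0,i=14
  .###. -> .   bit 14 = 0  t=1,i=12
  .##.# -> .   bit 13 = 0  t=0,i=1
  .##.. -> #   bit 12 = 1  t=2,i=2
  .#.## -> #   bit 11 = 1  t=0,i=7
  .#.#. -> .   bit 10 = 0  t=1,i=16
  .#..# -> .   bit 9 = 0  t=0,i=4
  .#... -> #   bit 8 = 1  t=1,i=1
  ..### -> .   bit 7 = 0  t=1,i=5
  ..##. -> .   bit 6 = 0  t=2,i=1
  ..#.# -> #   bit 5 = 1  t=0,i=6
  ..#.. -> #   bit 4 = 1  t=3,i=8
  ...## -> .   bit 3 = 0  t=1,i=4
  ...#. -> .   bit 2 = 0  t=2,i=7
  ....# -> .   bit 1 = 0  t=1,i=3
  ..... -> #   bit 0 = 1  t=2,i=5
  bits 10110001111011110001100100110001 = 2985236785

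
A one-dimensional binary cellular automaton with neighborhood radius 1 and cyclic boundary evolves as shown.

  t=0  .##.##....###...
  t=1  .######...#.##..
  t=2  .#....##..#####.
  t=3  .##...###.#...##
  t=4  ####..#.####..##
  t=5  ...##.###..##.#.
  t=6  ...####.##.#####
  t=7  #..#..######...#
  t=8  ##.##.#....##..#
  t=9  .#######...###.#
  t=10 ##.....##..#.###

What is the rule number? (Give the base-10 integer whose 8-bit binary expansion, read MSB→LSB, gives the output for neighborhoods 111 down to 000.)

124

  [7] ### => .  t=0,i=11
  [6] ##. => #  t=0,i=2
  [5] #.# => #  t=0,i=3
  [4] #.. => #  t=0,i=6
  [3] .## => #  t=0,i=1
  [2] .#. => #  t=1,i=10
  [1] ..# => .  t=0,i=0
  [0] ... => .  t=0,i=7
  bits 01111100 = 124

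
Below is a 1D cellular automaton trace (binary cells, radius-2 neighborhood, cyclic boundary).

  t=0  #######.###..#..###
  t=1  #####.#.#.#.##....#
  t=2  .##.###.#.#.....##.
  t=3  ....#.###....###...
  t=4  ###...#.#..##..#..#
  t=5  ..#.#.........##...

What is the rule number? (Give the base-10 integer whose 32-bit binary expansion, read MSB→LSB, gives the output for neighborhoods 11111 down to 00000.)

  #####|#  b31=1 t=0,i=0
  ####.|.  b30=0 t=0,i=5
  ###.#|#  b29=1 t=0,i=6
  ###..|#  b28=1 t=0,i=10
  ##.##|.  b27=0 t=0,i=7
  ##.#.|#  b26=1 t=1,i=5
  ##..#|.  b25=0 t=0,i=11
  ##...|.  b24=0 t=1,i=14
  #.###|#  b23=1 t=0,i=8
  #.##.|.  b22=0 t=1,i=12
  #.#.#|#  b21=1 t=1,i=6
  #.#..|.  b20=0 t=2,i=10
  #..##|.  b19=0 t=0,i=15
  #..#.|#  b18=1 t=0,i=12
  #...#|#  b17=1 t=4,i=4
  #....|.  b16=0 t=1,i=15
  .####|.  b15=0 t=0,i=17
  .###.|.  b14=0 t=0,i=9
  .##.#|.  b13=0 t=2,i=2
  .##..|.  b12=0 t=1,i=13
  .#.##|.  b11=0 t=1,i=11
  .#.#.|.  b10=0 t=1,i=7
  .#..#|.  b9=0 t=0,i=14
  .#...|.  b8=0 t=2,i=11
  ..###|.  b7=0 t=0,i=16
  ..##.|.  b6=0 t=2,i=1
  ..#.#|.  b5=0 t=3,i=4
  ..#..|#  b4=1 t=0,i=13
  ...##|#  b3=1 t=1,i=17
  ...#.|.  b2=0 t=3,i=3
  ....#|#  b1=1 t=1,i=16
  .....|#  b0=1 t=2,i=13
  bits 10110100101001100000000000011011 = 3030777883

3030777883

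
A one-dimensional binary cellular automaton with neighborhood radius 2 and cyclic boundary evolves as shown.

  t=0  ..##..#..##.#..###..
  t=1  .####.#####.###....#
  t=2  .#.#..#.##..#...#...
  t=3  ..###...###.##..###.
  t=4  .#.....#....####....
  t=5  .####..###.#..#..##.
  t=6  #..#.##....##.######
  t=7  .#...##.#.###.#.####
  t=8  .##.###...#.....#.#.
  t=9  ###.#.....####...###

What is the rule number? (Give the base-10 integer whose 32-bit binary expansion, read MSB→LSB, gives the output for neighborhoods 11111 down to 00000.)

  [31] ##### => #  t=1,i=8
  [30] ####. => #  t=1,i=3
  [29] ###.# => .  t=1,i=4
  [28] ###.. => .  t=0,i=17
  [27] ##.## => .  t=1,i=5
  [26] ##.#. => .  t=0,i=11
  [25] ##..# => #  t=0,i=4
  [24] ##... => .  t=0,i=18
  [23] #.### => #  t=1,i=1
  [22] #.##. => #  t=2,i=8
  [21] #.#.# => .  t=7,i=8
  [20] #.#.. => #  t=0,i=12
  [19] #..## => #  t=0,i=8
  [18] #..#. => .  t=0,i=5
  [17] #...# => .  t=2,i=14
  [16] #.... => #  t=0,i=19
  [15] .#### => .  t=1,i=2
  [14] .###. => .  t=0,i=16
  [13] .##.# => #  t=0,i=10
  [12] .##.. => #  t=0,i=3
  [11] .#.## => .  t=1,i=0
  [10] .#.#. => #  t=2,i=2
  [9] .#..# => #  t=0,i=7
  [8] .#... => #  t=2,i=13
  [7] ..### => .  t=0,i=15
  [6] ..##. => #  t=0,i=2
  [5] ..#.# => .  t=1,i=19
  [4] ..#.. => #  t=0,i=6
  [3] ...## => #  t=0,i=1
  [2] ...#. => .  t=1,i=18
  [1] ....# => .  t=0,i=0
  [0] ..... => #  t=4,i=4
  bits 11000010110110010011011101011001 = 3269015385

3269015385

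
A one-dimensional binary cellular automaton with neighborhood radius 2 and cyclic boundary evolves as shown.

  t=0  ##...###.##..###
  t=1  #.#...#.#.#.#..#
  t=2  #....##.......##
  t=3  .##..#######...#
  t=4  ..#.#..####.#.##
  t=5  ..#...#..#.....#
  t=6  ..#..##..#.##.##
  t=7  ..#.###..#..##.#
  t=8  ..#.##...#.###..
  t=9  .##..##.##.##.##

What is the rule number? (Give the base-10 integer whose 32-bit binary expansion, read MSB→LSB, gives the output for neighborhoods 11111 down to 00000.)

3381227637

  ##### -> #   bit 31 = 1  t=0,i=15
  ####. -> #   bit 30 = 1  t=0,i=0
  ###.# -> .   bit 29 = 0  t=0,i=7
  ###.. -> .   bit 28 = 0  t=0,i=1
  ##.## -> #   bit 27 = 1  t=0,i=8
  ##.#. -> .   bit 26 = 0  t=1,i=1
  ##..# -> .   bit 25 = 0  t=0,i=11
  ##... -> #   bit 24 = 1  t=0,i=2
  #.### -> #   bit 23 = 1  t=7,i=4
  #.##. -> .   bit 22 = 0  t=0,i=9
  #.#.# -> .   bit 21 = 0  t=1,i=8
  #.#.. -> .   bit 20 = 0  t=1,i=2
  #..## -> #   bit 19 = 1  t=0,i=12
  #..#. -> .   bit 18 = 0  t=4,i=1
  #...# -> .   bit 17 = 0  t=0,i=3
  #.... -> #   bit 16 = 1  t=2,i=2
  .#### -> .   bit 15 = 0  t=0,i=14
  .###. -> #   bit 14 = 1  t=0,i=6
  .##.# -> #   bit 13 = 1  t=1,i=0
  .##.. -> #   bit 12 = 1  t=0,i=10
  .#.## -> .   bit 11 = 0  t=3,i=0
  .#.#. -> .   bit 10 = 0  t=1,i=7
  .#..# -> .   bit 9 = 0  t=1,i=13
  .#... -> .   bit 8 = 0  t=1,i=3
  ..### -> .   bit 7 = 0  t=0,i=5
  ..##. -> #   bit 6 = 1  t=1,i=15
  ..#.# -> #   bit 5 = 1  t=1,i=6
  ..#.. -> #   bit 4 = 1  t=5,i=2
  ...## -> .   bit 3 = 0  t=0,i=4
  ...#. -> #   bit 2 = 1  t=1,i=5
  ....# -> .   bit 1 = 0  t=2,i=3
  ..... -> #   bit 0 = 1  t=2,i=9
  bits 11001001100010010111000001110101 = 3381227637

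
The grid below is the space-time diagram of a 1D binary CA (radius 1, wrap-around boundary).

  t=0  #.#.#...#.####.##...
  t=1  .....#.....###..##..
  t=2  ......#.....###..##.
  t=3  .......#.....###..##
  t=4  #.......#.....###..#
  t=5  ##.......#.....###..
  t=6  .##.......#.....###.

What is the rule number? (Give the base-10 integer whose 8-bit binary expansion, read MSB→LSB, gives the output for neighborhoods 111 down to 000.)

208

  ###|#  b7=1 t=0,i=11
  ##.|#  b6=1 t=0,i=13
  #.#|.  b5=0 t=0,i=1
  #..|#  b4=1 t=0,i=5
  .##|.  b3=0 t=0,i=10
  .#.|.  b2=0 t=0,i=0
  ..#|.  b1=0 t=0,i=7
  ...|.  b0=0 t=0,i=6
  bits 11010000 = 208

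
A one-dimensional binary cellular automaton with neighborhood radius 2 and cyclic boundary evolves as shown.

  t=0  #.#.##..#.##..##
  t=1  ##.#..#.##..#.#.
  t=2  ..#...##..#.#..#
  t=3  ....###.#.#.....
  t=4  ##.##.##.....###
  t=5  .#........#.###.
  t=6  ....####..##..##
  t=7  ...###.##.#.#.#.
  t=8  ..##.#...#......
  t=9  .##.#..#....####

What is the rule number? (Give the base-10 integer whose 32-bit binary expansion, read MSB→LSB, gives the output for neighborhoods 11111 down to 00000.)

  #####|.  b31=0 t=4,i=15
  ####.|.  b30=0 t=4,i=0
  ###.#|#  b29=1 t=0,i=0
  ###..|#  b28=1 t=5,i=14
  ##.##|.  b27=0 t=4,i=2
  ##.#.|#  b26=1 t=0,i=1
  ##..#|#  b25=1 t=0,i=6
  ##...|.  b24=0 t=4,i=8
  #.###|.  b23=0 t=5,i=12
  #.##.|.  b22=0 t=0,i=4
  #.#.#|.  b21=0 t=0,i=2
  #.#..|.  b20=0 t=1,i=3
  #..##|.  b19=0 t=0,i=13
  #..#.|.  b18=0 t=0,i=7
  #...#|#  b17=1 t=2,i=4
  #....|.  b16=0 t=3,i=12
  .####|#  b15=1 t=4,i=14
  .###.|.  b14=0 t=0,i=15
  .##.#|.  b13=0 t=1,i=1
  .##..|.  b12=0 t=0,i=5
  .#.##|#  b11=1 t=0,i=3
  .#.#.|.  b10=0 t=1,i=13
  .#..#|.  b9=0 t=1,i=4
  .#...|.  b8=0 t=2,i=3
  ..###|#  b7=1 t=0,i=14
  ..##.|#  b6=1 t=2,i=6
  ..#.#|#  b5=1 t=0,i=8
  ..#..|.  b4=0 t=2,i=2
  ...##|#  b3=1 t=2,i=5
  ...#.|.  b2=0 t=5,i=9
  ....#|.  b1=0 t=3,i=2
  .....|#  b0=1 t=3,i=0
  bits 00110110000000101000100011101001 = 906135785

906135785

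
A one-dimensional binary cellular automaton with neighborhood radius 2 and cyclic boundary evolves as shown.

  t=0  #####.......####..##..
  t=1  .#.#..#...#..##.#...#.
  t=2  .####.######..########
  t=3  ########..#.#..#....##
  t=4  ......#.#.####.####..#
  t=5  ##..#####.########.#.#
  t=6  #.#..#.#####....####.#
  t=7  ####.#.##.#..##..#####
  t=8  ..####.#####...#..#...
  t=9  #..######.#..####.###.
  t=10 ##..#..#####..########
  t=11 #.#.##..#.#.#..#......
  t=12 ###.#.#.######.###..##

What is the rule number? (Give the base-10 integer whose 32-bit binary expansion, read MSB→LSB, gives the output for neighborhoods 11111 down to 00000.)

1861478198

  nb #####: next=.  (t=0,i=2, bit31=0)
  nb ####.: next=#  (t=0,i=3, bit30=1)
  nb ###.#: next=#  (t=2,i=4, bit29=1)
  nb ###..: next=.  (t=0,i=4, bit28=0)
  nb ##.##: next=#  (t=2,i=0, bit27=1)
  nb ##.#.: next=#  (t=1,i=15, bit26=1)
  nb ##..#: next=#  (t=0,i=16, bit25=1)
  nb ##...: next=.  (t=0,i=5, bit24=0)
  nb #.###: next=#  (t=2,i=1, bit23=1)
  nb #.##.: next=#  (t=6,i=21, bit22=1)
  nb #.#.#: next=#  (t=4,i=8, bit21=1)
  nb #.#..: next=#  (t=1,i=3, bit20=1)
  nb #..##: next=.  (t=0,i=17, bit19=0)
  nb #..#.: next=.  (t=1,i=0, bit18=0)
  nb #...#: next=#  (t=1,i=8, bit17=1)
  nb #....: next=#  (t=0,i=6, bit16=1)
  nb .####: next=#  (t=0,i=1, bit15=1)
  nb .###.: next=#  (t=5,i=0, bit14=1)
  nb .##.#: next=#  (t=1,i=14, bit13=1)
  nb .##..: next=.  (t=0,i=19, bit12=0)
  nb .#.##: next=.  (t=4,i=9, bit11=0)
  nb .#.#.: next=#  (t=1,i=2, bit10=1)
  nb .#..#: next=#  (t=1,i=4, bit9=1)
  nb .#...: next=#  (t=1,i=7, bit8=1)
  nb ..###: next=.  (t=0,i=0, bit7=0)
  nb ..##.: next=.  (t=0,i=18, bit6=0)
  nb ..#.#: next=#  (t=1,i=1, bit5=1)
  nb ..#..: next=#  (t=1,i=6, bit4=1)
  nb ...##: next=.  (t=0,i=11, bit3=0)
  nb ...#.: next=#  (t=1,i=9, bit2=1)
  nb ....#: next=#  (t=0,i=10, bit1=1)
  nb .....: next=.  (t=0,i=7, bit0=0)
  bits 01101110111100111110011100110110 = 1861478198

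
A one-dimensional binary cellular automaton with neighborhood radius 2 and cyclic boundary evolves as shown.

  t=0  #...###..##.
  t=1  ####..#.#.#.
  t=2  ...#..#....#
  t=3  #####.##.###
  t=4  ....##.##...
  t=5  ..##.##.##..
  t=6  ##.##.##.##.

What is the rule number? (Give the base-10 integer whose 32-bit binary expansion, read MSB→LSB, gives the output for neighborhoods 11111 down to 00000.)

958020414

  ##### -> .   bit 31 = 0  t=3,i=0
  ####. -> .   bit 30 = 0  t=1,i=2
  ###.# -> #   bit 29 = 1  t=3,i=4
  ###.. -> #   bit 28 = 1  t=0,i=6
  ##.## -> #   bit 27 = 1  t=3,i=5
  ##.#. -> .   bit 26 = 0  t=0,i=11
  ##..# -> .   bit 25 = 0  t=0,i=7
  ##... -> #   bit 24 = 1  t=4,i=9
  #.### -> .   bit 23 = 0  t=1,i=0
  #.##. -> .   bit 22 = 0  t=3,i=6
  #.#.# -> .   bit 21 = 0  t=1,i=8
  #.#.. -> #   bit 20 = 1  t=0,i=0
  #..## -> #   bit 19 = 1  t=0,i=8
  #..#. -> .   bit 18 = 0  t=1,i=5
  #...# -> #   bit 17 = 1  t=0,i=2
  #.... -> .   bit 16 = 0  t=2,i=8
  .#### -> .   bit 15 = 0  t=1,i=1
  .###. -> .   bit 14 = 0  t=0,i=5
  .##.# -> #   bit 13 = 1  t=0,i=10
  .##.. -> #   bit 12 = 1  t=4,i=8
  .#.## -> #   bit 11 = 1  t=1,i=11
  .#.#. -> .   bit 10 = 0  t=1,i=7
  .#..# -> #   bit 9 = 1  t=2,i=4
  .#... -> #   bit 8 = 1  t=0,i=1
  ..### -> .   bit 7 = 0  t=0,i=4
  ..##. -> .   bit 6 = 0  t=0,i=9
  ..#.# -> #   bit 5 = 1  t=1,i=6
  ..#.. -> #   bit 4 = 1  t=2,i=3
  ...## -> #   bit 3 = 1  t=0,i=3
  ...#. -> #   bit 2 = 1  t=2,i=2
  ....# -> #   bit 1 = 1  t=2,i=9
  ..... -> .   bit 0 = 0  t=4,i=0
  bits 00111001000110100011101100111110 = 958020414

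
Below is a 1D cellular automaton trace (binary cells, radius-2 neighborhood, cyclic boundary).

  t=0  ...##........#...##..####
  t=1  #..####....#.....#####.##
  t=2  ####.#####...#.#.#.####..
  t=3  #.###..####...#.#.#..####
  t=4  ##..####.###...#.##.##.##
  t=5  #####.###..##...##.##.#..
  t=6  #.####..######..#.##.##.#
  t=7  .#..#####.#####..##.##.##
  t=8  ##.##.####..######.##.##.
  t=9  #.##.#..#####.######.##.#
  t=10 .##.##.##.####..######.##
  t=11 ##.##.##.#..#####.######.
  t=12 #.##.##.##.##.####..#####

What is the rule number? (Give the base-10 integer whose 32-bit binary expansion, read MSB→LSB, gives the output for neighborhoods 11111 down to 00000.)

  nb #####: next=#  (t=1,i=19, bit31=1)
  nb ####.: next=#  (t=0,i=23, bit30=1)
  nb ###.#: next=#  (t=1,i=21, bit29=1)
  nb ###..: next=#  (t=0,i=24, bit28=1)
  nb ##.##: next=#  (t=1,i=22, bit27=1)
  nb ##.#.: next=#  (t=5,i=21, bit26=1)
  nb ##..#: next=#  (t=0,i=19, bit25=1)
  nb ##...: next=#  (t=0,i=0, bit24=1)
  nb #.###: next=.  (t=1,i=23, bit23=0)
  nb #.##.: next=#  (t=4,i=17, bit22=1)
  nb #.#.#: next=.  (t=2,i=15, bit21=0)
  nb #.#..: next=#  (t=3,i=18, bit20=1)
  nb #..##: next=#  (t=0,i=20, bit19=1)
  nb #..#.: next=.  (t=6,i=15, bit18=0)
  nb #...#: next=.  (t=0,i=1, bit17=0)
  nb #....: next=#  (t=0,i=6, bit16=1)
  nb .####: next=.  (t=0,i=22, bit15=0)
  nb .###.: next=.  (t=1,i=24, bit14=0)
  nb .##.#: next=.  (t=4,i=18, bit13=0)
  nb .##..: next=#  (t=0,i=4, bit12=1)
  nb .#.##: next=#  (t=2,i=18, bit11=1)
  nb .#.#.: next=#  (t=2,i=14, bit10=1)
  nb .#..#: next=.  (t=3,i=19, bit9=0)
  nb .#...: next=.  (t=0,i=14, bit8=0)
  nb ..###: next=#  (t=0,i=21, bit7=1)
  nb ..##.: next=#  (t=0,i=3, bit6=1)
  nb ..#.#: next=.  (t=2,i=13, bit5=0)
  nb ..#..: next=.  (t=0,i=13, bit4=0)
  nb ...##: next=.  (t=0,i=2, bit3=0)
  nb ...#.: next=.  (t=0,i=12, bit2=0)
  nb ....#: next=#  (t=0,i=11, bit1=1)
  nb .....: next=.  (t=0,i=7, bit0=0)
  bits 11111111010110010001110011000010 = 4284030146

4284030146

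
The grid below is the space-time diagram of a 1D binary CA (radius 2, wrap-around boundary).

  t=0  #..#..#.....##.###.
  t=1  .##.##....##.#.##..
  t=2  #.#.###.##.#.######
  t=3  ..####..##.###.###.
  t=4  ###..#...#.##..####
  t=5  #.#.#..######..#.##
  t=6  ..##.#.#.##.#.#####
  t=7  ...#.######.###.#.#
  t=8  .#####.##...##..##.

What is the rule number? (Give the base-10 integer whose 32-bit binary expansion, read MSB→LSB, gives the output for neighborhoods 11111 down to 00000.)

2447802030

  [31] ##### => #  t=2,i=15
  [30] ####. => .  t=2,i=18
  [29] ###.# => .  t=0,i=17
  [28] ###.. => #  t=3,i=5
  [27] ##.## => .  t=0,i=14
  [26] ##.#. => .  t=0,i=18
  [25] ##..# => .  t=3,i=6
  [24] ##... => #  t=1,i=6
  [23] #.### => #  t=0,i=15
  [22] #.##. => #  t=1,i=4
  [21] #.#.# => #  t=1,i=13
  [20] #.#.. => .  t=0,i=0
  [19] #..## => .  t=3,i=7
  [18] #..#. => #  t=0,i=2
  [17] #...# => #  t=1,i=18
  [16] #.... => .  t=0,i=8
  [15] .#### => .  t=2,i=14
  [14] .###. => #  t=0,i=16
  [13] .##.# => #  t=0,i=13
  [12] .##.. => #  t=1,i=5
  [11] .#.## => #  t=1,i=14
  [10] .#.#. => #  t=5,i=3
  [9] .#..# => #  t=0,i=1
  [8] .#... => .  t=0,i=7
  [7] ..### => #  t=3,i=2
  [6] ..##. => .  t=0,i=12
  [5] ..#.# => #  t=4,i=9
  [4] ..#.. => .  t=0,i=3
  [3] ...## => #  t=0,i=11
  [2] ...#. => #  t=4,i=8
  [1] ....# => #  t=0,i=10
  [0] ..... => .  t=0,i=9
  bits 10010001111001100111111010101110 = 2447802030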